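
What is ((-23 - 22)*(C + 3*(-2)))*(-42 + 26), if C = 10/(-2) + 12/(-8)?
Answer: -9000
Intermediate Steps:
C = -13/2 (C = 10*(-½) + 12*(-⅛) = -5 - 3/2 = -13/2 ≈ -6.5000)
((-23 - 22)*(C + 3*(-2)))*(-42 + 26) = ((-23 - 22)*(-13/2 + 3*(-2)))*(-42 + 26) = -45*(-13/2 - 6)*(-16) = -45*(-25/2)*(-16) = (1125/2)*(-16) = -9000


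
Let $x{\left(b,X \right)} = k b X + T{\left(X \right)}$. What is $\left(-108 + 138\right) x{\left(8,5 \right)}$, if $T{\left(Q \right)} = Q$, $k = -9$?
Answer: $-10650$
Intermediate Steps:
$x{\left(b,X \right)} = X - 9 X b$ ($x{\left(b,X \right)} = - 9 b X + X = - 9 X b + X = X - 9 X b$)
$\left(-108 + 138\right) x{\left(8,5 \right)} = \left(-108 + 138\right) 5 \left(1 - 72\right) = 30 \cdot 5 \left(1 - 72\right) = 30 \cdot 5 \left(-71\right) = 30 \left(-355\right) = -10650$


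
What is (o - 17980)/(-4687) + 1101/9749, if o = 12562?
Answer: 1348383/1062641 ≈ 1.2689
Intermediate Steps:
(o - 17980)/(-4687) + 1101/9749 = (12562 - 17980)/(-4687) + 1101/9749 = -5418*(-1/4687) + 1101*(1/9749) = 126/109 + 1101/9749 = 1348383/1062641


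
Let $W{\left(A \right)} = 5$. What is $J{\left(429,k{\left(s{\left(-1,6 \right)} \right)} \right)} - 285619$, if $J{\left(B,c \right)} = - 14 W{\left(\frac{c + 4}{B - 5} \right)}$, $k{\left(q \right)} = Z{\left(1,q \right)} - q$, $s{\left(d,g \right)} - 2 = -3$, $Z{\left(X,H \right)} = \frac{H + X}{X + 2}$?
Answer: $-285689$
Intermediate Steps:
$Z{\left(X,H \right)} = \frac{H + X}{2 + X}$
$s{\left(d,g \right)} = -1$ ($s{\left(d,g \right)} = 2 - 3 = -1$)
$k{\left(q \right)} = \frac{1}{3} - \frac{2 q}{3}$ ($k{\left(q \right)} = \frac{q + 1}{2 + 1} - q = \frac{1 + q}{3} - q = \left(\frac{1}{3} + \frac{q}{3}\right) - q = \frac{1}{3} - \frac{2 q}{3}$)
$J{\left(B,c \right)} = -70$ ($J{\left(B,c \right)} = \left(-14\right) 5 = -70$)
$J{\left(429,k{\left(s{\left(-1,6 \right)} \right)} \right)} - 285619 = -70 - 285619 = -285689$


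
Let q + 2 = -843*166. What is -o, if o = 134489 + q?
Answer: 5451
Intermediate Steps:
q = -139940 (q = -2 - 843*166 = -2 - 139938 = -139940)
o = -5451 (o = 134489 - 139940 = -5451)
-o = -1*(-5451) = 5451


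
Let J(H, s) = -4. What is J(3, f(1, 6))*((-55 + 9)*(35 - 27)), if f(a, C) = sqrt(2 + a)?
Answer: 1472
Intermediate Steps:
J(3, f(1, 6))*((-55 + 9)*(35 - 27)) = -4*(-55 + 9)*(35 - 27) = -(-184)*8 = -4*(-368) = 1472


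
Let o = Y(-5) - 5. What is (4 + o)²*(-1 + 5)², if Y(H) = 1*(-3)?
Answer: 256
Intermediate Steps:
Y(H) = -3
o = -8 (o = -3 - 5 = -8)
(4 + o)²*(-1 + 5)² = (4 - 8)²*(-1 + 5)² = (-4)²*4² = 16*16 = 256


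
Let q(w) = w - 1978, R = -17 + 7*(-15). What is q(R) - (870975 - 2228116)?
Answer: 1355041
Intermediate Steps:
R = -122 (R = -17 - 105 = -122)
q(w) = -1978 + w
q(R) - (870975 - 2228116) = (-1978 - 122) - (870975 - 2228116) = -2100 - 1*(-1357141) = -2100 + 1357141 = 1355041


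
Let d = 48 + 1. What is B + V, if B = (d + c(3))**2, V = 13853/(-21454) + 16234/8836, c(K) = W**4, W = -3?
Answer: 400489671591/23695943 ≈ 16901.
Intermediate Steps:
c(K) = 81 (c(K) = (-3)**4 = 81)
d = 49
V = 28234891/23695943 (V = 13853*(-1/21454) + 16234*(1/8836) = -13853/21454 + 8117/4418 = 28234891/23695943 ≈ 1.1915)
B = 16900 (B = (49 + 81)**2 = 130**2 = 16900)
B + V = 16900 + 28234891/23695943 = 400489671591/23695943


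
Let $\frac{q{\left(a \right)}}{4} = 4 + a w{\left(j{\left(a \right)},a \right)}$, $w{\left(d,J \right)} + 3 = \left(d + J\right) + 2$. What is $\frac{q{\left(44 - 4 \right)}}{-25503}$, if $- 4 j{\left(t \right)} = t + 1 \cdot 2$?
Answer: $- \frac{4576}{25503} \approx -0.17943$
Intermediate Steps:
$j{\left(t \right)} = - \frac{1}{2} - \frac{t}{4}$ ($j{\left(t \right)} = - \frac{t + 1 \cdot 2}{4} = - \frac{t + 2}{4} = - \frac{2 + t}{4} = - \frac{1}{2} - \frac{t}{4}$)
$w{\left(d,J \right)} = -1 + J + d$ ($w{\left(d,J \right)} = -3 + \left(\left(d + J\right) + 2\right) = -3 + \left(\left(J + d\right) + 2\right) = -3 + \left(2 + J + d\right) = -1 + J + d$)
$q{\left(a \right)} = 16 + 4 a \left(- \frac{3}{2} + \frac{3 a}{4}\right)$ ($q{\left(a \right)} = 4 \left(4 + a \left(-1 + a - \left(\frac{1}{2} + \frac{a}{4}\right)\right)\right) = 4 \left(4 + a \left(- \frac{3}{2} + \frac{3 a}{4}\right)\right) = 16 + 4 a \left(- \frac{3}{2} + \frac{3 a}{4}\right)$)
$\frac{q{\left(44 - 4 \right)}}{-25503} = \frac{16 + 3 \left(44 - 4\right) \left(-2 + \left(44 - 4\right)\right)}{-25503} = \left(16 + 3 \left(44 - 4\right) \left(-2 + \left(44 - 4\right)\right)\right) \left(- \frac{1}{25503}\right) = \left(16 + 3 \cdot 40 \left(-2 + 40\right)\right) \left(- \frac{1}{25503}\right) = \left(16 + 3 \cdot 40 \cdot 38\right) \left(- \frac{1}{25503}\right) = \left(16 + 4560\right) \left(- \frac{1}{25503}\right) = 4576 \left(- \frac{1}{25503}\right) = - \frac{4576}{25503}$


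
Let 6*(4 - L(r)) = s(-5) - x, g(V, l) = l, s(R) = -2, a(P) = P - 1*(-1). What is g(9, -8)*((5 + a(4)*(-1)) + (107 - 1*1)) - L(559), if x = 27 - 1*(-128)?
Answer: -5269/6 ≈ -878.17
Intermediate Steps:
a(P) = 1 + P (a(P) = P + 1 = 1 + P)
x = 155 (x = 27 + 128 = 155)
L(r) = 181/6 (L(r) = 4 - (-2 - 1*155)/6 = 4 - (-2 - 155)/6 = 4 - 1/6*(-157) = 4 + 157/6 = 181/6)
g(9, -8)*((5 + a(4)*(-1)) + (107 - 1*1)) - L(559) = -8*((5 + (1 + 4)*(-1)) + (107 - 1*1)) - 1*181/6 = -8*((5 + 5*(-1)) + (107 - 1)) - 181/6 = -8*((5 - 5) + 106) - 181/6 = -8*(0 + 106) - 181/6 = -8*106 - 181/6 = -848 - 181/6 = -5269/6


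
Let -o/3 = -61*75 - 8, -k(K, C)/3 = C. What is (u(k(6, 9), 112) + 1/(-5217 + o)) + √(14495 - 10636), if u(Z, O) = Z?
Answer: -230363/8532 + √3859 ≈ 35.121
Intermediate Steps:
k(K, C) = -3*C
o = 13749 (o = -3*(-61*75 - 8) = -3*(-4575 - 8) = -3*(-4583) = 13749)
(u(k(6, 9), 112) + 1/(-5217 + o)) + √(14495 - 10636) = (-3*9 + 1/(-5217 + 13749)) + √(14495 - 10636) = (-27 + 1/8532) + √3859 = -230363/8532 + √3859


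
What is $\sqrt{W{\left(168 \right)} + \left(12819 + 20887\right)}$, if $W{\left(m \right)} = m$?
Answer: $\sqrt{33874} \approx 184.05$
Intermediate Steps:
$\sqrt{W{\left(168 \right)} + \left(12819 + 20887\right)} = \sqrt{168 + \left(12819 + 20887\right)} = \sqrt{168 + 33706} = \sqrt{33874}$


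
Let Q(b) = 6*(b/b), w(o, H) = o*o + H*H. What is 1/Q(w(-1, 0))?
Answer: 1/6 ≈ 0.16667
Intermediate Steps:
w(o, H) = H**2 + o**2 (w(o, H) = o**2 + H**2 = H**2 + o**2)
Q(b) = 6 (Q(b) = 6*1 = 6)
1/Q(w(-1, 0)) = 1/6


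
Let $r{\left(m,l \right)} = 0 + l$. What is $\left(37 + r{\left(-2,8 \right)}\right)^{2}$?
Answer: $2025$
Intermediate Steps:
$r{\left(m,l \right)} = l$
$\left(37 + r{\left(-2,8 \right)}\right)^{2} = \left(37 + 8\right)^{2} = 45^{2} = 2025$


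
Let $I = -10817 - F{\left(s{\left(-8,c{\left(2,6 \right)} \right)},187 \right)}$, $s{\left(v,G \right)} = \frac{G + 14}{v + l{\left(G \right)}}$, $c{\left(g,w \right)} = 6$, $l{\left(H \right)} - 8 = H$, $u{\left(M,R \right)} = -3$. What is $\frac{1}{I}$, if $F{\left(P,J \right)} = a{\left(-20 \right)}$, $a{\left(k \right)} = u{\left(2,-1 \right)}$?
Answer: $- \frac{1}{10814} \approx -9.2473 \cdot 10^{-5}$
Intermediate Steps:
$l{\left(H \right)} = 8 + H$
$s{\left(v,G \right)} = \frac{14 + G}{8 + G + v}$ ($s{\left(v,G \right)} = \frac{G + 14}{v + \left(8 + G\right)} = \frac{14 + G}{8 + G + v}$)
$a{\left(k \right)} = -3$
$F{\left(P,J \right)} = -3$
$I = -10814$ ($I = -10817 - -3 = -10817 + 3 = -10814$)
$\frac{1}{I} = \frac{1}{-10814} = - \frac{1}{10814}$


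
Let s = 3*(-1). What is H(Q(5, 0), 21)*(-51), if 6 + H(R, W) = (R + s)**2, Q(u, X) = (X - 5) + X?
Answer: -2958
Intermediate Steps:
s = -3
Q(u, X) = -5 + 2*X (Q(u, X) = (-5 + X) + X = -5 + 2*X)
H(R, W) = -6 + (-3 + R)**2 (H(R, W) = -6 + (R - 3)**2 = -6 + (-3 + R)**2)
H(Q(5, 0), 21)*(-51) = (-6 + (-3 + (-5 + 2*0))**2)*(-51) = (-6 + (-3 + (-5 + 0))**2)*(-51) = (-6 + (-3 - 5)**2)*(-51) = (-6 + (-8)**2)*(-51) = (-6 + 64)*(-51) = 58*(-51) = -2958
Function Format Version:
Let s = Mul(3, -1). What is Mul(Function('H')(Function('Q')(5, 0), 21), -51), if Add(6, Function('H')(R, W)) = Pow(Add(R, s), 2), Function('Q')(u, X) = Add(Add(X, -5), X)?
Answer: -2958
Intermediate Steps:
s = -3
Function('Q')(u, X) = Add(-5, Mul(2, X)) (Function('Q')(u, X) = Add(Add(-5, X), X) = Add(-5, Mul(2, X)))
Function('H')(R, W) = Add(-6, Pow(Add(-3, R), 2)) (Function('H')(R, W) = Add(-6, Pow(Add(R, -3), 2)) = Add(-6, Pow(Add(-3, R), 2)))
Mul(Function('H')(Function('Q')(5, 0), 21), -51) = Mul(Add(-6, Pow(Add(-3, Add(-5, Mul(2, 0))), 2)), -51) = Mul(Add(-6, Pow(Add(-3, Add(-5, 0)), 2)), -51) = Mul(Add(-6, Pow(Add(-3, -5), 2)), -51) = Mul(Add(-6, Pow(-8, 2)), -51) = Mul(Add(-6, 64), -51) = Mul(58, -51) = -2958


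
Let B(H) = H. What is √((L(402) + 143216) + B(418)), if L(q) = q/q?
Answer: √143635 ≈ 378.99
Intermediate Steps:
L(q) = 1
√((L(402) + 143216) + B(418)) = √((1 + 143216) + 418) = √(143217 + 418) = √143635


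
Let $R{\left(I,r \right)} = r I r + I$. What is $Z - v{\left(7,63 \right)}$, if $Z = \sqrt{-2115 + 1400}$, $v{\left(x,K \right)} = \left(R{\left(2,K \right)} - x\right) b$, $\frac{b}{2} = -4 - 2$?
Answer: $95196 + i \sqrt{715} \approx 95196.0 + 26.739 i$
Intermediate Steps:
$R{\left(I,r \right)} = I + I r^{2}$ ($R{\left(I,r \right)} = I r r + I = I r^{2} + I = I + I r^{2}$)
$b = -12$ ($b = 2 \left(-4 - 2\right) = 2 \left(-6\right) = -12$)
$v{\left(x,K \right)} = -24 - 24 K^{2} + 12 x$ ($v{\left(x,K \right)} = \left(2 \left(1 + K^{2}\right) - x\right) \left(-12\right) = \left(\left(2 + 2 K^{2}\right) - x\right) \left(-12\right) = \left(2 - x + 2 K^{2}\right) \left(-12\right) = -24 - 24 K^{2} + 12 x$)
$Z = i \sqrt{715}$ ($Z = \sqrt{-715} = i \sqrt{715} \approx 26.739 i$)
$Z - v{\left(7,63 \right)} = i \sqrt{715} - \left(-24 - 24 \cdot 63^{2} + 12 \cdot 7\right) = i \sqrt{715} - \left(-24 - 95256 + 84\right) = i \sqrt{715} - -95196 = i \sqrt{715} + 95196 = 95196 + i \sqrt{715}$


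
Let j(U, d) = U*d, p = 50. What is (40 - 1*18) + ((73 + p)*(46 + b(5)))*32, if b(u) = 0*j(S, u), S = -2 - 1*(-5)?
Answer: 181078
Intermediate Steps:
S = 3 (S = -2 + 5 = 3)
b(u) = 0 (b(u) = 0*(3*u) = 0)
(40 - 1*18) + ((73 + p)*(46 + b(5)))*32 = (40 - 1*18) + ((73 + 50)*(46 + 0))*32 = (40 - 18) + (123*46)*32 = 22 + 5658*32 = 22 + 181056 = 181078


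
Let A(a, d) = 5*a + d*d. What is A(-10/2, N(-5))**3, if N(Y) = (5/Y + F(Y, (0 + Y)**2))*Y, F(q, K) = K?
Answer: 2970458984375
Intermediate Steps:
N(Y) = Y*(Y**2 + 5/Y) (N(Y) = (5/Y + (0 + Y)**2)*Y = (5/Y + Y**2)*Y = (Y**2 + 5/Y)*Y = Y*(Y**2 + 5/Y))
A(a, d) = d**2 + 5*a (A(a, d) = 5*a + d**2 = d**2 + 5*a)
A(-10/2, N(-5))**3 = ((5 + (-5)**3)**2 + 5*(-10/2))**3 = ((5 - 125)**2 + 5*(-10*1/2))**3 = ((-120)**2 + 5*(-5))**3 = (14400 - 25)**3 = 14375**3 = 2970458984375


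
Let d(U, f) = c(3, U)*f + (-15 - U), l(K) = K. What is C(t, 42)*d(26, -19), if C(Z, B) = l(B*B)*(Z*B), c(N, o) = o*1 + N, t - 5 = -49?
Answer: 1929844224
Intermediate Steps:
t = -44 (t = 5 - 49 = -44)
c(N, o) = N + o (c(N, o) = o + N = N + o)
d(U, f) = -15 - U + f*(3 + U) (d(U, f) = (3 + U)*f + (-15 - U) = f*(3 + U) + (-15 - U) = -15 - U + f*(3 + U))
C(Z, B) = Z*B**3 (C(Z, B) = (B*B)*(Z*B) = B**2*(B*Z) = Z*B**3)
C(t, 42)*d(26, -19) = (-44*42**3)*(-15 - 1*26 - 19*(3 + 26)) = (-44*74088)*(-15 - 26 - 19*29) = -3259872*(-15 - 26 - 551) = -3259872*(-592) = 1929844224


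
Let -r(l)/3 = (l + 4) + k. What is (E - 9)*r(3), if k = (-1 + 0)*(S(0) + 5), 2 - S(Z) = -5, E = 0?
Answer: -135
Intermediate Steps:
S(Z) = 7 (S(Z) = 2 - 1*(-5) = 2 + 5 = 7)
k = -12 (k = (-1 + 0)*(7 + 5) = -1*12 = -12)
r(l) = 24 - 3*l (r(l) = -3*((l + 4) - 12) = -3*((4 + l) - 12) = -3*(-8 + l) = 24 - 3*l)
(E - 9)*r(3) = (0 - 9)*(24 - 3*3) = -9*(24 - 9) = -9*15 = -135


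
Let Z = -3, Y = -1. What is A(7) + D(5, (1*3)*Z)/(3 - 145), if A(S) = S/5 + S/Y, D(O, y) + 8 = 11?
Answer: -3991/710 ≈ -5.6211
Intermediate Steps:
D(O, y) = 3 (D(O, y) = -8 + 11 = 3)
A(S) = -4*S/5 (A(S) = S/5 + S/(-1) = S*(⅕) + S*(-1) = S/5 - S = -4*S/5)
A(7) + D(5, (1*3)*Z)/(3 - 145) = -⅘*7 + 3/(3 - 145) = -28/5 + 3/(-142) = -28/5 + 3*(-1/142) = -28/5 - 3/142 = -3991/710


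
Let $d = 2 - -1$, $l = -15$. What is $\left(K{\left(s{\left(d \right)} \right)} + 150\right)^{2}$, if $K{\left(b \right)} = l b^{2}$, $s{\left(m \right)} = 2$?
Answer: $8100$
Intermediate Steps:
$d = 3$ ($d = 2 + 1 = 3$)
$K{\left(b \right)} = - 15 b^{2}$
$\left(K{\left(s{\left(d \right)} \right)} + 150\right)^{2} = \left(- 15 \cdot 2^{2} + 150\right)^{2} = \left(\left(-15\right) 4 + 150\right)^{2} = \left(-60 + 150\right)^{2} = 90^{2} = 8100$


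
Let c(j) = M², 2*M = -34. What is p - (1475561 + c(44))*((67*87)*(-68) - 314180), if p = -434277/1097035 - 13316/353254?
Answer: 203196237464114610791291/193766000945 ≈ 1.0487e+12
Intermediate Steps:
M = -17 (M = (½)*(-34) = -17)
c(j) = 289 (c(j) = (-17)² = 289)
p = -84009102709/193766000945 (p = -434277*1/1097035 - 13316*1/353254 = -434277/1097035 - 6658/176627 = -84009102709/193766000945 ≈ -0.43356)
p - (1475561 + c(44))*((67*87)*(-68) - 314180) = -84009102709/193766000945 - (1475561 + 289)*((67*87)*(-68) - 314180) = -84009102709/193766000945 - 1475850*(5829*(-68) - 314180) = -84009102709/193766000945 - 1475850*(-396372 - 314180) = -84009102709/193766000945 - 1475850*(-710552) = -84009102709/193766000945 - 1*(-1048668169200) = -84009102709/193766000945 + 1048668169200 = 203196237464114610791291/193766000945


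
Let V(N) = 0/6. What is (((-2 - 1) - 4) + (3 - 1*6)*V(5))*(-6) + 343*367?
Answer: 125923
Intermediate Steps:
V(N) = 0 (V(N) = 0*(⅙) = 0)
(((-2 - 1) - 4) + (3 - 1*6)*V(5))*(-6) + 343*367 = (((-2 - 1) - 4) + (3 - 1*6)*0)*(-6) + 343*367 = ((-3 - 4) + (3 - 6)*0)*(-6) + 125881 = (-7 - 3*0)*(-6) + 125881 = (-7 + 0)*(-6) + 125881 = -7*(-6) + 125881 = 42 + 125881 = 125923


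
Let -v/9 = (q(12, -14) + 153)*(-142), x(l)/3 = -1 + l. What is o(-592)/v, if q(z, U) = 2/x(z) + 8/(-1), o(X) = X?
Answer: -3256/1019631 ≈ -0.0031933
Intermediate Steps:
x(l) = -3 + 3*l (x(l) = 3*(-1 + l) = -3 + 3*l)
q(z, U) = -8 + 2/(-3 + 3*z) (q(z, U) = 2/(-3 + 3*z) + 8/(-1) = 2/(-3 + 3*z) + 8*(-1) = 2/(-3 + 3*z) - 8 = -8 + 2/(-3 + 3*z))
v = 2039262/11 (v = -9*(2*(13 - 12*12)/(3*(-1 + 12)) + 153)*(-142) = -9*((2/3)*(13 - 144)/11 + 153)*(-142) = -9*((2/3)*(1/11)*(-131) + 153)*(-142) = -9*(-262/33 + 153)*(-142) = -14361*(-142)/11 = -9*(-679754/33) = 2039262/11 ≈ 1.8539e+5)
o(-592)/v = -592/2039262/11 = -592*11/2039262 = -3256/1019631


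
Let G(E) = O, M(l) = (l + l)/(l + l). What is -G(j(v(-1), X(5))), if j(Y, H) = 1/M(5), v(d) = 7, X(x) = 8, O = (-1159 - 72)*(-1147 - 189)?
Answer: -1644616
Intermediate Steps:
O = 1644616 (O = -1231*(-1336) = 1644616)
M(l) = 1 (M(l) = (2*l)/((2*l)) = (2*l)*(1/(2*l)) = 1)
j(Y, H) = 1 (j(Y, H) = 1/1 = 1*1 = 1)
G(E) = 1644616
-G(j(v(-1), X(5))) = -1*1644616 = -1644616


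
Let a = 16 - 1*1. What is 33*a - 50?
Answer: 445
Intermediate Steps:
a = 15 (a = 16 - 1 = 15)
33*a - 50 = 33*15 - 50 = 495 - 50 = 445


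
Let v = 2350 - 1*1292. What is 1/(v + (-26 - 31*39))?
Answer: -1/177 ≈ -0.0056497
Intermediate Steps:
v = 1058 (v = 2350 - 1292 = 1058)
1/(v + (-26 - 31*39)) = 1/(1058 + (-26 - 31*39)) = 1/(1058 + (-26 - 1209)) = 1/(1058 - 1235) = 1/(-177) = -1/177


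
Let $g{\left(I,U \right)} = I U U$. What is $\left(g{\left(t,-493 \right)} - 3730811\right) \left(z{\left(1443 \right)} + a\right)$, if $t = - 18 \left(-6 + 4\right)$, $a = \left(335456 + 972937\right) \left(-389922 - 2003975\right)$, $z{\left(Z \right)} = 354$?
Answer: $-15720154177871546151$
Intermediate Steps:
$a = -3132158077521$ ($a = 1308393 \left(-2393897\right) = -3132158077521$)
$t = 36$ ($t = \left(-18\right) \left(-2\right) = 36$)
$g{\left(I,U \right)} = I U^{2}$
$\left(g{\left(t,-493 \right)} - 3730811\right) \left(z{\left(1443 \right)} + a\right) = \left(36 \left(-493\right)^{2} - 3730811\right) \left(354 - 3132158077521\right) = \left(36 \cdot 243049 - 3730811\right) \left(-3132158077167\right) = \left(8749764 - 3730811\right) \left(-3132158077167\right) = 5018953 \left(-3132158077167\right) = -15720154177871546151$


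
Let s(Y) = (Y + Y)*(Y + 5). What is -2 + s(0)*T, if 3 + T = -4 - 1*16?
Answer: -2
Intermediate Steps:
T = -23 (T = -3 + (-4 - 1*16) = -3 + (-4 - 16) = -3 - 20 = -23)
s(Y) = 2*Y*(5 + Y) (s(Y) = (2*Y)*(5 + Y) = 2*Y*(5 + Y))
-2 + s(0)*T = -2 + (2*0*(5 + 0))*(-23) = -2 + (2*0*5)*(-23) = -2 + 0*(-23) = -2 + 0 = -2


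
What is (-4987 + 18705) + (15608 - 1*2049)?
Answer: 27277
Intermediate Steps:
(-4987 + 18705) + (15608 - 1*2049) = 13718 + (15608 - 2049) = 13718 + 13559 = 27277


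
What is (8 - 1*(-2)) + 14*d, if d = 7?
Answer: 108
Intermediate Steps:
(8 - 1*(-2)) + 14*d = (8 - 1*(-2)) + 14*7 = (8 + 2) + 98 = 10 + 98 = 108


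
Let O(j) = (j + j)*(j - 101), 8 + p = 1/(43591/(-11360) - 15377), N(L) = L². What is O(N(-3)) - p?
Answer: -287948949168/174726311 ≈ -1648.0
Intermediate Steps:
p = -1397821848/174726311 (p = -8 + 1/(43591/(-11360) - 15377) = -8 + 1/(43591*(-1/11360) - 15377) = -8 + 1/(-43591/11360 - 15377) = -8 + 1/(-174726311/11360) = -8 - 11360/174726311 = -1397821848/174726311 ≈ -8.0001)
O(j) = 2*j*(-101 + j) (O(j) = (2*j)*(-101 + j) = 2*j*(-101 + j))
O(N(-3)) - p = 2*(-3)²*(-101 + (-3)²) - 1*(-1397821848/174726311) = 2*9*(-101 + 9) + 1397821848/174726311 = 2*9*(-92) + 1397821848/174726311 = -1656 + 1397821848/174726311 = -287948949168/174726311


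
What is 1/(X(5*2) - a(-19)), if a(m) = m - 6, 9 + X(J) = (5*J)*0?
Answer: 1/16 ≈ 0.062500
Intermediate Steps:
X(J) = -9 (X(J) = -9 + (5*J)*0 = -9 + 0 = -9)
a(m) = -6 + m
1/(X(5*2) - a(-19)) = 1/(-9 - (-6 - 19)) = 1/(-9 - 1*(-25)) = 1/(-9 + 25) = 1/16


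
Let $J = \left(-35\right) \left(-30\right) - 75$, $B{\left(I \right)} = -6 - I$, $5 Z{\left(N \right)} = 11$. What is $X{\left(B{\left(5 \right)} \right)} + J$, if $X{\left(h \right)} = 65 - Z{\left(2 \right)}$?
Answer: $\frac{5189}{5} \approx 1037.8$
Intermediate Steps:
$Z{\left(N \right)} = \frac{11}{5}$ ($Z{\left(N \right)} = \frac{1}{5} \cdot 11 = \frac{11}{5}$)
$X{\left(h \right)} = \frac{314}{5}$ ($X{\left(h \right)} = 65 - \frac{11}{5} = \frac{314}{5}$)
$J = 975$ ($J = 1050 - 75 = 975$)
$X{\left(B{\left(5 \right)} \right)} + J = \frac{314}{5} + 975 = \frac{5189}{5}$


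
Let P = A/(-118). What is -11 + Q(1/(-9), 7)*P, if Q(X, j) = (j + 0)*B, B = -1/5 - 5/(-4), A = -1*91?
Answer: -12583/2360 ≈ -5.3318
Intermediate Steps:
A = -91
B = 21/20 (B = -1*⅕ - 5*(-¼) = -⅕ + 5/4 = 21/20 ≈ 1.0500)
P = 91/118 (P = -91/(-118) = -91*(-1/118) = 91/118 ≈ 0.77119)
Q(X, j) = 21*j/20 (Q(X, j) = (j + 0)*(21/20) = j*(21/20) = 21*j/20)
-11 + Q(1/(-9), 7)*P = -11 + ((21/20)*7)*(91/118) = -11 + (147/20)*(91/118) = -11 + 13377/2360 = -12583/2360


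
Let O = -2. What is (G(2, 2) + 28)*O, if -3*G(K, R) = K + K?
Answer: -160/3 ≈ -53.333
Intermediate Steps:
G(K, R) = -2*K/3 (G(K, R) = -(K + K)/3 = -2*K/3)
(G(2, 2) + 28)*O = (-⅔*2 + 28)*(-2) = (-4/3 + 28)*(-2) = (80/3)*(-2) = -160/3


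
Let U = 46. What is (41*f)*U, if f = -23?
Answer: -43378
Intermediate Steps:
(41*f)*U = (41*(-23))*46 = -943*46 = -43378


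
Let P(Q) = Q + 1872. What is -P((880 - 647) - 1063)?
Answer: -1042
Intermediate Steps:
P(Q) = 1872 + Q
-P((880 - 647) - 1063) = -(1872 + ((880 - 647) - 1063)) = -(1872 + (233 - 1063)) = -(1872 - 830) = -1*1042 = -1042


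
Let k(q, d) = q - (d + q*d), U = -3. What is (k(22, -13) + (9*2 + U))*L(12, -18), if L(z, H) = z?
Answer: 4032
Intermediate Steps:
k(q, d) = q - d - d*q (k(q, d) = q - (d + d*q) = q + (-d - d*q) = q - d - d*q)
(k(22, -13) + (9*2 + U))*L(12, -18) = ((22 - 1*(-13) - 1*(-13)*22) + (9*2 - 3))*12 = ((22 + 13 + 286) + (18 - 3))*12 = (321 + 15)*12 = 336*12 = 4032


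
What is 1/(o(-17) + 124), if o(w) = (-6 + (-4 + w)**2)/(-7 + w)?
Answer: 8/847 ≈ 0.0094451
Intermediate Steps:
o(w) = (-6 + (-4 + w)**2)/(-7 + w)
1/(o(-17) + 124) = 1/((-6 + (-4 - 17)**2)/(-7 - 17) + 124) = 1/((-6 + (-21)**2)/(-24) + 124) = 1/(-(-6 + 441)/24 + 124) = 1/(-1/24*435 + 124) = 1/(-145/8 + 124) = 1/(847/8) = 8/847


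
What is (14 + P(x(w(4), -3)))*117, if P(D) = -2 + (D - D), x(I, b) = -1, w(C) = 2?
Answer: 1404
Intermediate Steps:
P(D) = -2 (P(D) = -2 + 0 = -2)
(14 + P(x(w(4), -3)))*117 = (14 - 2)*117 = 12*117 = 1404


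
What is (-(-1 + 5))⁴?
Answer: 256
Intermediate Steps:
(-(-1 + 5))⁴ = (-1*4)⁴ = (-4)⁴ = 256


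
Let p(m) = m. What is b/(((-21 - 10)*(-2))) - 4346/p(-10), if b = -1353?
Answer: 127961/310 ≈ 412.78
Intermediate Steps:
b/(((-21 - 10)*(-2))) - 4346/p(-10) = -1353*(-1/(2*(-21 - 10))) - 4346/(-10) = -1353/((-31*(-2))) - 4346*(-1/10) = -1353/62 + 2173/5 = 127961/310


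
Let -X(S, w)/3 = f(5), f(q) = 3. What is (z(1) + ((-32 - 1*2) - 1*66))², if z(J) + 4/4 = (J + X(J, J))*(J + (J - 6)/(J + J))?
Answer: 7921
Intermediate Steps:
X(S, w) = -9 (X(S, w) = -3*3 = -9)
z(J) = -1 + (-9 + J)*(J + (-6 + J)/(2*J)) (z(J) = -1 + (J - 9)*(J + (J - 6)/(J + J)) = -1 + (-9 + J)*(J + (-6 + J)/((2*J))) = -1 + (-9 + J)*(J + (-6 + J)*(1/(2*J))) = -1 + (-9 + J)*(J + (-6 + J)/(2*J)))
(z(1) + ((-32 - 1*2) - 1*66))² = ((-17/2 + 1² + 27/1 - 17/2*1) + ((-32 - 1*2) - 1*66))² = ((-17/2 + 1 + 27*1 - 17/2) + ((-32 - 2) - 66))² = ((-17/2 + 1 + 27 - 17/2) + (-34 - 66))² = (11 - 100)² = (-89)² = 7921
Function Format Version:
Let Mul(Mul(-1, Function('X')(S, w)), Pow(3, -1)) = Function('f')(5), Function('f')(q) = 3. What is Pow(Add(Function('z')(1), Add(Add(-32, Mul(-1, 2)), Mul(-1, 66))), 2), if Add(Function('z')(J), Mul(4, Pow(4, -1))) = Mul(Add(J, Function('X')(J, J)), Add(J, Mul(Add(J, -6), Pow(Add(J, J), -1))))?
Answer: 7921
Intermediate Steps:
Function('X')(S, w) = -9 (Function('X')(S, w) = Mul(-3, 3) = -9)
Function('z')(J) = Add(-1, Mul(Add(-9, J), Add(J, Mul(Rational(1, 2), Pow(J, -1), Add(-6, J))))) (Function('z')(J) = Add(-1, Mul(Add(J, -9), Add(J, Mul(Add(J, -6), Pow(Add(J, J), -1))))) = Add(-1, Mul(Add(-9, J), Add(J, Mul(Add(-6, J), Pow(Mul(2, J), -1))))) = Add(-1, Mul(Add(-9, J), Add(J, Mul(Add(-6, J), Mul(Rational(1, 2), Pow(J, -1)))))) = Add(-1, Mul(Add(-9, J), Add(J, Mul(Rational(1, 2), Pow(J, -1), Add(-6, J))))))
Pow(Add(Function('z')(1), Add(Add(-32, Mul(-1, 2)), Mul(-1, 66))), 2) = Pow(Add(Add(Rational(-17, 2), Pow(1, 2), Mul(27, Pow(1, -1)), Mul(Rational(-17, 2), 1)), Add(Add(-32, Mul(-1, 2)), Mul(-1, 66))), 2) = Pow(Add(Add(Rational(-17, 2), 1, Mul(27, 1), Rational(-17, 2)), Add(Add(-32, -2), -66)), 2) = Pow(Add(Add(Rational(-17, 2), 1, 27, Rational(-17, 2)), Add(-34, -66)), 2) = Pow(Add(11, -100), 2) = Pow(-89, 2) = 7921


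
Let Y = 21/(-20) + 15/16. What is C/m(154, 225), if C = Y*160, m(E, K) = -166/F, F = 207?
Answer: 1863/83 ≈ 22.446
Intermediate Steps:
Y = -9/80 (Y = 21*(-1/20) + 15*(1/16) = -21/20 + 15/16 = -9/80 ≈ -0.11250)
m(E, K) = -166/207
C = -18 (C = -9/80*160 = -18)
C/m(154, 225) = -18/(-166/207) = -18*(-207/166) = 1863/83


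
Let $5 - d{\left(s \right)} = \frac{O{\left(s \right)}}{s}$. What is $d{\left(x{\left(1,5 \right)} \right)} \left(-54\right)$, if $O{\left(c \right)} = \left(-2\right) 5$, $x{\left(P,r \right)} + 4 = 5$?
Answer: $-810$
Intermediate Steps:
$x{\left(P,r \right)} = 1$ ($x{\left(P,r \right)} = -4 + 5 = 1$)
$O{\left(c \right)} = -10$
$d{\left(s \right)} = 5 + \frac{10}{s}$ ($d{\left(s \right)} = 5 - - \frac{10}{s} = 5 + \frac{10}{s}$)
$d{\left(x{\left(1,5 \right)} \right)} \left(-54\right) = \left(5 + \frac{10}{1}\right) \left(-54\right) = \left(5 + 10 \cdot 1\right) \left(-54\right) = \left(5 + 10\right) \left(-54\right) = 15 \left(-54\right) = -810$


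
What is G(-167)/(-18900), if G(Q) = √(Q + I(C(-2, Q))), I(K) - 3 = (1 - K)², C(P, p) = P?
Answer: -I*√155/18900 ≈ -0.00065872*I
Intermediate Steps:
I(K) = 3 + (1 - K)²
G(Q) = √(12 + Q) (G(Q) = √(Q + (3 + (-1 - 2)²)) = √(Q + (3 + (-3)²)) = √(Q + (3 + 9)) = √(Q + 12) = √(12 + Q))
G(-167)/(-18900) = √(12 - 167)/(-18900) = √(-155)*(-1/18900) = (I*√155)*(-1/18900) = -I*√155/18900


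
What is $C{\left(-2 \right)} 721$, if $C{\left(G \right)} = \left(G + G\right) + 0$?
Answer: $-2884$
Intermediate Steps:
$C{\left(G \right)} = 2 G$ ($C{\left(G \right)} = 2 G + 0 = 2 G$)
$C{\left(-2 \right)} 721 = 2 \left(-2\right) 721 = \left(-4\right) 721 = -2884$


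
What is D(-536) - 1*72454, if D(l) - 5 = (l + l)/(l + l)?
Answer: -72448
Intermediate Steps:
D(l) = 6 (D(l) = 5 + (l + l)/(l + l) = 5 + (2*l)/((2*l)) = 5 + (2*l)*(1/(2*l)) = 5 + 1 = 6)
D(-536) - 1*72454 = 6 - 1*72454 = 6 - 72454 = -72448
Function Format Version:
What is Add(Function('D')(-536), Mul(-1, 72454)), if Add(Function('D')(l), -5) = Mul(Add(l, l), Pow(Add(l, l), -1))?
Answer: -72448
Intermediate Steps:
Function('D')(l) = 6 (Function('D')(l) = Add(5, Mul(Add(l, l), Pow(Add(l, l), -1))) = Add(5, Mul(Mul(2, l), Pow(Mul(2, l), -1))) = Add(5, Mul(Mul(2, l), Mul(Rational(1, 2), Pow(l, -1)))) = Add(5, 1) = 6)
Add(Function('D')(-536), Mul(-1, 72454)) = Add(6, Mul(-1, 72454)) = Add(6, -72454) = -72448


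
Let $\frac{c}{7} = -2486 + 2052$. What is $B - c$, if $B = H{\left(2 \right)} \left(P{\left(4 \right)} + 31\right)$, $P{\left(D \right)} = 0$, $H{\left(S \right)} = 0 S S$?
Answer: $3038$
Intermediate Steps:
$H{\left(S \right)} = 0$ ($H{\left(S \right)} = 0 S = 0$)
$c = -3038$ ($c = 7 \left(-2486 + 2052\right) = 7 \left(-434\right) = -3038$)
$B = 0$ ($B = 0 \left(0 + 31\right) = 0 \cdot 31 = 0$)
$B - c = 0 - -3038 = 0 + 3038 = 3038$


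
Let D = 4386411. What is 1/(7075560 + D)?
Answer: 1/11461971 ≈ 8.7245e-8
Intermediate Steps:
1/(7075560 + D) = 1/(7075560 + 4386411) = 1/11461971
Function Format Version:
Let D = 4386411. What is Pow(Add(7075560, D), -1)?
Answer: Rational(1, 11461971) ≈ 8.7245e-8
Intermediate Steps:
Pow(Add(7075560, D), -1) = Pow(Add(7075560, 4386411), -1) = Pow(11461971, -1) = Rational(1, 11461971)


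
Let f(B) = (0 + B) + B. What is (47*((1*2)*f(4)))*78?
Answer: 58656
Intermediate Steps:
f(B) = 2*B (f(B) = B + B = 2*B)
(47*((1*2)*f(4)))*78 = (47*((1*2)*(2*4)))*78 = (47*(2*8))*78 = (47*16)*78 = 752*78 = 58656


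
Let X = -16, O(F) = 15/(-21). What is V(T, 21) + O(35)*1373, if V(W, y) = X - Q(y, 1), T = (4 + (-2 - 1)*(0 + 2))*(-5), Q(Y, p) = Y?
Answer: -7124/7 ≈ -1017.7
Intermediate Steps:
O(F) = -5/7 (O(F) = 15*(-1/21) = -5/7)
T = 10 (T = (4 - 3*2)*(-5) = (4 - 6)*(-5) = -2*(-5) = 10)
V(W, y) = -16 - y
V(T, 21) + O(35)*1373 = (-16 - 1*21) - 5/7*1373 = (-16 - 21) - 6865/7 = -37 - 6865/7 = -7124/7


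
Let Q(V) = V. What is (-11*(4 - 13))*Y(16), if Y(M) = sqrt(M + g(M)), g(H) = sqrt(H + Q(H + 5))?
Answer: 99*sqrt(16 + sqrt(37)) ≈ 465.22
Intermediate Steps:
g(H) = sqrt(5 + 2*H) (g(H) = sqrt(H + (H + 5)) = sqrt(H + (5 + H)) = sqrt(5 + 2*H))
Y(M) = sqrt(M + sqrt(5 + 2*M))
(-11*(4 - 13))*Y(16) = (-11*(4 - 13))*sqrt(16 + sqrt(5 + 2*16)) = (-11*(-9))*sqrt(16 + sqrt(5 + 32)) = 99*sqrt(16 + sqrt(37))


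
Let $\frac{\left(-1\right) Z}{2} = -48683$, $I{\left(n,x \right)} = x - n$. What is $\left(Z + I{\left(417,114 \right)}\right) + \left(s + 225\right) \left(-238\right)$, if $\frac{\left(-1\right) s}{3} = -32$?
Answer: $20665$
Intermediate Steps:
$s = 96$ ($s = \left(-3\right) \left(-32\right) = 96$)
$Z = 97366$ ($Z = \left(-2\right) \left(-48683\right) = 97366$)
$\left(Z + I{\left(417,114 \right)}\right) + \left(s + 225\right) \left(-238\right) = \left(97366 + \left(114 - 417\right)\right) + \left(96 + 225\right) \left(-238\right) = \left(97366 + \left(114 - 417\right)\right) + 321 \left(-238\right) = \left(97366 - 303\right) - 76398 = 97063 - 76398 = 20665$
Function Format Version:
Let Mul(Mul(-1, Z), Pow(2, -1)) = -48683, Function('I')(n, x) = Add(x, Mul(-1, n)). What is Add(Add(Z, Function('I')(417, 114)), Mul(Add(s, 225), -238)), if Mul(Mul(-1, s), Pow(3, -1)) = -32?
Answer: 20665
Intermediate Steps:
s = 96 (s = Mul(-3, -32) = 96)
Z = 97366 (Z = Mul(-2, -48683) = 97366)
Add(Add(Z, Function('I')(417, 114)), Mul(Add(s, 225), -238)) = Add(Add(97366, Add(114, Mul(-1, 417))), Mul(Add(96, 225), -238)) = Add(Add(97366, Add(114, -417)), Mul(321, -238)) = Add(Add(97366, -303), -76398) = Add(97063, -76398) = 20665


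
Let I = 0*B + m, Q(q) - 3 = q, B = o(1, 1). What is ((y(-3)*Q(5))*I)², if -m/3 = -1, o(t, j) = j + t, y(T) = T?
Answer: 5184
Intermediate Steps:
B = 2 (B = 1 + 1 = 2)
m = 3 (m = -3*(-1) = 3)
Q(q) = 3 + q
I = 3 (I = 0*2 + 3 = 0 + 3 = 3)
((y(-3)*Q(5))*I)² = (-3*(3 + 5)*3)² = (-3*8*3)² = (-24*3)² = (-72)² = 5184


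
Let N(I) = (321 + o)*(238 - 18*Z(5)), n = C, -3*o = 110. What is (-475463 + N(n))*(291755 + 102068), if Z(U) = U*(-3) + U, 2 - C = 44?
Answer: -421325629205/3 ≈ -1.4044e+11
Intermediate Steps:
o = -110/3 (o = -1/3*110 = -110/3 ≈ -36.667)
C = -42 (C = 2 - 1*44 = 2 - 44 = -42)
Z(U) = -2*U (Z(U) = -3*U + U = -2*U)
n = -42
N(I) = 356554/3 (N(I) = (321 - 110/3)*(238 - (-36)*5) = 853*(238 - 18*(-10))/3 = 853*(238 + 180)/3 = (853/3)*418 = 356554/3)
(-475463 + N(n))*(291755 + 102068) = (-475463 + 356554/3)*(291755 + 102068) = -1069835/3*393823 = -421325629205/3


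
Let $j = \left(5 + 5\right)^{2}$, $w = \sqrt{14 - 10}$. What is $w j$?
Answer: $200$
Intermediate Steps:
$w = 2$ ($w = \sqrt{4} = 2$)
$j = 100$ ($j = 10^{2} = 100$)
$w j = 2 \cdot 100 = 200$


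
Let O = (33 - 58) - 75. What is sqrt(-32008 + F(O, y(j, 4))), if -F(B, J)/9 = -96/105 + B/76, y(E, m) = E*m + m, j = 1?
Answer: I*sqrt(14145862045)/665 ≈ 178.85*I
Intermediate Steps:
O = -100 (O = -25 - 75 = -100)
y(E, m) = m + E*m
F(B, J) = 288/35 - 9*B/76 (F(B, J) = -9*(-96/105 + B/76) = -9*(-96*1/105 + B*(1/76)) = -9*(-32/35 + B/76) = 288/35 - 9*B/76)
sqrt(-32008 + F(O, y(j, 4))) = sqrt(-32008 + (288/35 - 9/76*(-100))) = sqrt(-32008 + (288/35 + 225/19)) = sqrt(-32008 + 13347/665) = sqrt(-21271973/665) = I*sqrt(14145862045)/665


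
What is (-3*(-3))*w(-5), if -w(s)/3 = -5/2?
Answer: 135/2 ≈ 67.500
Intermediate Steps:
w(s) = 15/2 (w(s) = -(-15)/2 = -3*(-5/2) = 15/2)
(-3*(-3))*w(-5) = -3*(-3)*(15/2) = 9*(15/2) = 135/2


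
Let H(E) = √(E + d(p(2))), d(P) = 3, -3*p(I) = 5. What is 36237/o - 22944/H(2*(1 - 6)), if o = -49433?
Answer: -36237/49433 + 22944*I*√7/7 ≈ -0.73305 + 8672.0*I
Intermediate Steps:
p(I) = -5/3 (p(I) = -⅓*5 = -5/3)
H(E) = √(3 + E) (H(E) = √(E + 3) = √(3 + E))
36237/o - 22944/H(2*(1 - 6)) = 36237/(-49433) - 22944/√(3 + 2*(1 - 6)) = 36237*(-1/49433) - 22944/√(3 + 2*(-5)) = -36237/49433 - 22944/√(3 - 10) = -36237/49433 - 22944*(-I*√7/7) = -36237/49433 - (-22944)*I*√7/7 = -36237/49433 + 22944*I*√7/7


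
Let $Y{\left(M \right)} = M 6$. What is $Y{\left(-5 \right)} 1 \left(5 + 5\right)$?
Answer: $-300$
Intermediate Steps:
$Y{\left(M \right)} = 6 M$
$Y{\left(-5 \right)} 1 \left(5 + 5\right) = 6 \left(-5\right) 1 \left(5 + 5\right) = \left(-30\right) 1 \cdot 10 = \left(-30\right) 10 = -300$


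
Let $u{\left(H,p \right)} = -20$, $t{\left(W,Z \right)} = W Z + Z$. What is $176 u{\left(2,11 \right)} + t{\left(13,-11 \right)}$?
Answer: $-3674$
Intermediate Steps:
$t{\left(W,Z \right)} = Z + W Z$
$176 u{\left(2,11 \right)} + t{\left(13,-11 \right)} = 176 \left(-20\right) - 11 \left(1 + 13\right) = -3520 - 154 = -3674$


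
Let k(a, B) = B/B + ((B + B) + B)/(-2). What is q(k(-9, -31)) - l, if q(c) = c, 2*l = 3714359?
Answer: -1857132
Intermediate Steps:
l = 3714359/2 (l = (½)*3714359 = 3714359/2 ≈ 1.8572e+6)
k(a, B) = 1 - 3*B/2 (k(a, B) = 1 + (2*B + B)*(-½) = 1 + (3*B)*(-½) = 1 - 3*B/2)
q(k(-9, -31)) - l = (1 - 3/2*(-31)) - 1*3714359/2 = (1 + 93/2) - 3714359/2 = 95/2 - 3714359/2 = -1857132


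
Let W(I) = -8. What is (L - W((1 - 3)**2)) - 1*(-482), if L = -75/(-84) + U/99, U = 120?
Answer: 454705/924 ≈ 492.10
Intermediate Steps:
L = 1945/924 (L = -75/(-84) + 120/99 = -75*(-1/84) + 120*(1/99) = 25/28 + 40/33 = 1945/924 ≈ 2.1050)
(L - W((1 - 3)**2)) - 1*(-482) = (1945/924 - 1*(-8)) - 1*(-482) = (1945/924 + 8) + 482 = 9337/924 + 482 = 454705/924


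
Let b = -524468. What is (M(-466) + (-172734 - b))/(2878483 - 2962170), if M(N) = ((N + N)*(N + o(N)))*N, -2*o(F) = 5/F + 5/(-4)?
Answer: 201763883/83687 ≈ 2410.9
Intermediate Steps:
o(F) = 5/8 - 5/(2*F) (o(F) = -(5/F + 5/(-4))/2 = -(5/F + 5*(-¼))/2 = -(5/F - 5/4)/2 = -(-5/4 + 5/F)/2 = 5/8 - 5/(2*F))
M(N) = 2*N²*(N + 5*(-4 + N)/(8*N)) (M(N) = ((N + N)*(N + 5*(-4 + N)/(8*N)))*N = ((2*N)*(N + 5*(-4 + N)/(8*N)))*N = (2*N*(N + 5*(-4 + N)/(8*N)))*N = 2*N²*(N + 5*(-4 + N)/(8*N)))
(M(-466) + (-172734 - b))/(2878483 - 2962170) = ((¼)*(-466)*(-20 + 5*(-466) + 8*(-466)²) + (-172734 - 1*(-524468)))/(2878483 - 2962170) = ((¼)*(-466)*(-20 - 2330 + 8*217156) + (-172734 + 524468))/(-83687) = ((¼)*(-466)*(-20 - 2330 + 1737248) + 351734)*(-1/83687) = ((¼)*(-466)*1734898 + 351734)*(-1/83687) = (-202115617 + 351734)*(-1/83687) = -201763883*(-1/83687) = 201763883/83687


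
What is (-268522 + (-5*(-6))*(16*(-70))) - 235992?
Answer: -538114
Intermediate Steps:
(-268522 + (-5*(-6))*(16*(-70))) - 235992 = (-268522 + 30*(-1120)) - 235992 = (-268522 - 33600) - 235992 = -302122 - 235992 = -538114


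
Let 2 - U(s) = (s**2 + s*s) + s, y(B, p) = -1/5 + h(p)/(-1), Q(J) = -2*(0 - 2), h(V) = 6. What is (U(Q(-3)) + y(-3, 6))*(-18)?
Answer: 3618/5 ≈ 723.60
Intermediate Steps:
Q(J) = 4 (Q(J) = -2*(-2) = 4)
y(B, p) = -31/5 (y(B, p) = -1/5 + 6/(-1) = -1*1/5 + 6*(-1) = -1/5 - 6 = -31/5)
U(s) = 2 - s - 2*s**2 (U(s) = 2 - ((s**2 + s*s) + s) = 2 - ((s**2 + s**2) + s) = 2 - (2*s**2 + s) = 2 - (s + 2*s**2) = 2 + (-s - 2*s**2) = 2 - s - 2*s**2)
(U(Q(-3)) + y(-3, 6))*(-18) = ((2 - 1*4 - 2*4**2) - 31/5)*(-18) = ((2 - 4 - 2*16) - 31/5)*(-18) = ((2 - 4 - 32) - 31/5)*(-18) = (-34 - 31/5)*(-18) = -201/5*(-18) = 3618/5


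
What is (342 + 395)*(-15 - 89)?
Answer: -76648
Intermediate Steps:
(342 + 395)*(-15 - 89) = 737*(-104) = -76648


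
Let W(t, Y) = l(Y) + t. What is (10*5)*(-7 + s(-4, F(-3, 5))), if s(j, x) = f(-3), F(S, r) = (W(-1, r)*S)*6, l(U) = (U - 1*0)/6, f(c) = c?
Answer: -500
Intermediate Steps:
l(U) = U/6 (l(U) = (U + 0)*(⅙) = U*(⅙) = U/6)
W(t, Y) = t + Y/6 (W(t, Y) = Y/6 + t = t + Y/6)
F(S, r) = 6*S*(-1 + r/6) (F(S, r) = ((-1 + r/6)*S)*6 = (S*(-1 + r/6))*6 = 6*S*(-1 + r/6))
s(j, x) = -3
(10*5)*(-7 + s(-4, F(-3, 5))) = (10*5)*(-7 - 3) = 50*(-10) = -500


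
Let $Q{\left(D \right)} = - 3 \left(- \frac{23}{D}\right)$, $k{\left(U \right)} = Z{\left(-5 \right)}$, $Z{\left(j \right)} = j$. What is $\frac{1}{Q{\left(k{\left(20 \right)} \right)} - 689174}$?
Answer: $- \frac{5}{3445939} \approx -1.451 \cdot 10^{-6}$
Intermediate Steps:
$k{\left(U \right)} = -5$
$Q{\left(D \right)} = \frac{69}{D}$
$\frac{1}{Q{\left(k{\left(20 \right)} \right)} - 689174} = \frac{1}{\frac{69}{-5} - 689174} = \frac{1}{69 \left(- \frac{1}{5}\right) - 689174} = \frac{1}{- \frac{69}{5} - 689174} = \frac{1}{- \frac{3445939}{5}} = - \frac{5}{3445939}$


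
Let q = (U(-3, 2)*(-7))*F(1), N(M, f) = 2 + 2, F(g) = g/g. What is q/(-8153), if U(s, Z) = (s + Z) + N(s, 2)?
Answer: 21/8153 ≈ 0.0025757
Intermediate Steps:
F(g) = 1
N(M, f) = 4
U(s, Z) = 4 + Z + s (U(s, Z) = (s + Z) + 4 = (Z + s) + 4 = 4 + Z + s)
q = -21 (q = ((4 + 2 - 3)*(-7))*1 = (3*(-7))*1 = -21*1 = -21)
q/(-8153) = -21/(-8153) = -21*(-1/8153) = 21/8153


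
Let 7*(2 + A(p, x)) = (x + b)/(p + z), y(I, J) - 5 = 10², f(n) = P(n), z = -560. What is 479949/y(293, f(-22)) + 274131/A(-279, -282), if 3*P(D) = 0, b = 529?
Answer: -54430321586/419755 ≈ -1.2967e+5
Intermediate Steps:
P(D) = 0 (P(D) = (⅓)*0 = 0)
f(n) = 0
y(I, J) = 105 (y(I, J) = 5 + 10² = 5 + 100 = 105)
A(p, x) = -2 + (529 + x)/(7*(-560 + p)) (A(p, x) = -2 + ((x + 529)/(p - 560))/7 = -2 + ((529 + x)/(-560 + p))/7 = -2 + (529 + x)/(7*(-560 + p)))
479949/y(293, f(-22)) + 274131/A(-279, -282) = 479949/105 + 274131/(((8369 - 282 - 14*(-279))/(7*(-560 - 279)))) = 479949*(1/105) + 274131/(((⅐)*(8369 - 282 + 3906)/(-839))) = 159983/35 + 274131/(((⅐)*(-1/839)*11993)) = 159983/35 + 274131/(-11993/5873) = 159983/35 + 274131*(-5873/11993) = 159983/35 - 1609971363/11993 = -54430321586/419755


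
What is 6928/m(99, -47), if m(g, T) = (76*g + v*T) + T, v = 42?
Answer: 6928/5503 ≈ 1.2589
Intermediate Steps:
m(g, T) = 43*T + 76*g (m(g, T) = (76*g + 42*T) + T = (42*T + 76*g) + T = 43*T + 76*g)
6928/m(99, -47) = 6928/(43*(-47) + 76*99) = 6928/(-2021 + 7524) = 6928/5503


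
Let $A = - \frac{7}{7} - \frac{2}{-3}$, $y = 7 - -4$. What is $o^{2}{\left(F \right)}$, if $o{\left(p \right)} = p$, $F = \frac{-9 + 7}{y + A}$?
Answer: $\frac{9}{256} \approx 0.035156$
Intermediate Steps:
$y = 11$ ($y = 7 + 4 = 11$)
$A = - \frac{1}{3}$ ($A = \left(-7\right) \frac{1}{7} - - \frac{2}{3} = -1 + \frac{2}{3} = - \frac{1}{3} \approx -0.33333$)
$F = - \frac{3}{16}$ ($F = \frac{-9 + 7}{11 - \frac{1}{3}} = - \frac{2}{\frac{32}{3}} = \left(-2\right) \frac{3}{32} = - \frac{3}{16} \approx -0.1875$)
$o^{2}{\left(F \right)} = \left(- \frac{3}{16}\right)^{2} = \frac{9}{256}$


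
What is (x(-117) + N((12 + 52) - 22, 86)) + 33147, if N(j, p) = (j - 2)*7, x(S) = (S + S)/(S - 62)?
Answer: 5983667/179 ≈ 33428.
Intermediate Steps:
x(S) = 2*S/(-62 + S) (x(S) = (2*S)/(-62 + S) = 2*S/(-62 + S))
N(j, p) = -14 + 7*j (N(j, p) = (-2 + j)*7 = -14 + 7*j)
(x(-117) + N((12 + 52) - 22, 86)) + 33147 = (2*(-117)/(-62 - 117) + (-14 + 7*((12 + 52) - 22))) + 33147 = (2*(-117)/(-179) + (-14 + 7*(64 - 22))) + 33147 = (2*(-117)*(-1/179) + (-14 + 7*42)) + 33147 = (234/179 + (-14 + 294)) + 33147 = (234/179 + 280) + 33147 = 50354/179 + 33147 = 5983667/179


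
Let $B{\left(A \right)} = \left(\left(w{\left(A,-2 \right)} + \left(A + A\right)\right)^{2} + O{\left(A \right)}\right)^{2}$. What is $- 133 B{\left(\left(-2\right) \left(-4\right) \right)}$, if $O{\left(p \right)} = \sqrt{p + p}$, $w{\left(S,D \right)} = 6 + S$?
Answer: $-108689728$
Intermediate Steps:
$O{\left(p \right)} = \sqrt{2} \sqrt{p}$ ($O{\left(p \right)} = \sqrt{2 p} = \sqrt{2} \sqrt{p}$)
$B{\left(A \right)} = \left(\left(6 + 3 A\right)^{2} + \sqrt{2} \sqrt{A}\right)^{2}$ ($B{\left(A \right)} = \left(\left(\left(6 + A\right) + \left(A + A\right)\right)^{2} + \sqrt{2} \sqrt{A}\right)^{2} = \left(\left(\left(6 + A\right) + 2 A\right)^{2} + \sqrt{2} \sqrt{A}\right)^{2} = \left(\left(6 + 3 A\right)^{2} + \sqrt{2} \sqrt{A}\right)^{2}$)
$- 133 B{\left(\left(-2\right) \left(-4\right) \right)} = - 133 \left(9 \left(2 - -8\right)^{2} + \sqrt{2} \sqrt{\left(-2\right) \left(-4\right)}\right)^{2} = - 133 \left(9 \left(2 + 8\right)^{2} + \sqrt{2} \sqrt{8}\right)^{2} = - 133 \left(9 \cdot 10^{2} + \sqrt{2} \cdot 2 \sqrt{2}\right)^{2} = - 133 \left(9 \cdot 100 + 4\right)^{2} = - 133 \left(900 + 4\right)^{2} = - 133 \cdot 904^{2} = \left(-133\right) 817216 = -108689728$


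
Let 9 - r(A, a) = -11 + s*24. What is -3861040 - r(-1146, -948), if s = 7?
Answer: -3860892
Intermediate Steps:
r(A, a) = -148 (r(A, a) = 9 - (-11 + 7*24) = 9 - (-11 + 168) = 9 - 1*157 = 9 - 157 = -148)
-3861040 - r(-1146, -948) = -3861040 - 1*(-148) = -3861040 + 148 = -3860892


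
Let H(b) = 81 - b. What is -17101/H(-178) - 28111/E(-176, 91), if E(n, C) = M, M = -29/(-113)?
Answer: -117602938/1073 ≈ -1.0960e+5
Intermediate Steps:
M = 29/113 (M = -29*(-1/113) = 29/113 ≈ 0.25664)
E(n, C) = 29/113
-17101/H(-178) - 28111/E(-176, 91) = -17101/(81 - 1*(-178)) - 28111/29/113 = -17101/(81 + 178) - 28111*113/29 = -17101/259 - 3176543/29 = -17101*1/259 - 3176543/29 = -2443/37 - 3176543/29 = -117602938/1073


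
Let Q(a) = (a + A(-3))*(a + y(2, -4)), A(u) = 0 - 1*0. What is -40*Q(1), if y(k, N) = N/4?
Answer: 0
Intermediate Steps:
A(u) = 0 (A(u) = 0 + 0 = 0)
y(k, N) = N/4 (y(k, N) = N*(¼) = N/4)
Q(a) = a*(-1 + a) (Q(a) = (a + 0)*(a + (¼)*(-4)) = a*(a - 1) = a*(-1 + a))
-40*Q(1) = -40*(-1 + 1) = -40*0 = 0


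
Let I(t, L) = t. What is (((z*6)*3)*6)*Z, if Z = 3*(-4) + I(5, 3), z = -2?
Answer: 1512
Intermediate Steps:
Z = -7 (Z = 3*(-4) + 5 = -12 + 5 = -7)
(((z*6)*3)*6)*Z = ((-2*6*3)*6)*(-7) = (-12*3*6)*(-7) = -36*6*(-7) = -216*(-7) = 1512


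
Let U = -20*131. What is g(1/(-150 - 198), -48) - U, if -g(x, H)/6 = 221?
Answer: 1294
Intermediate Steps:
g(x, H) = -1326 (g(x, H) = -6*221 = -1326)
U = -2620
g(1/(-150 - 198), -48) - U = -1326 - 1*(-2620) = -1326 + 2620 = 1294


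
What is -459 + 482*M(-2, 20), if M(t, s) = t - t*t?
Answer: -3351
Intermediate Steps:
M(t, s) = t - t**2
-459 + 482*M(-2, 20) = -459 + 482*(-2*(1 - 1*(-2))) = -459 + 482*(-2*(1 + 2)) = -459 + 482*(-2*3) = -459 + 482*(-6) = -459 - 2892 = -3351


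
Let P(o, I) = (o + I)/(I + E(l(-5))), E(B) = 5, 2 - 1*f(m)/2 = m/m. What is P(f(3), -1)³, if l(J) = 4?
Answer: 1/64 ≈ 0.015625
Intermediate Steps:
f(m) = 2 (f(m) = 4 - 2*m/m = 4 - 2*1 = 4 - 2 = 2)
P(o, I) = (I + o)/(5 + I) (P(o, I) = (o + I)/(I + 5) = (I + o)/(5 + I))
P(f(3), -1)³ = ((-1 + 2)/(5 - 1))³ = (1/4)³ = ((¼)*1)³ = (¼)³ = 1/64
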